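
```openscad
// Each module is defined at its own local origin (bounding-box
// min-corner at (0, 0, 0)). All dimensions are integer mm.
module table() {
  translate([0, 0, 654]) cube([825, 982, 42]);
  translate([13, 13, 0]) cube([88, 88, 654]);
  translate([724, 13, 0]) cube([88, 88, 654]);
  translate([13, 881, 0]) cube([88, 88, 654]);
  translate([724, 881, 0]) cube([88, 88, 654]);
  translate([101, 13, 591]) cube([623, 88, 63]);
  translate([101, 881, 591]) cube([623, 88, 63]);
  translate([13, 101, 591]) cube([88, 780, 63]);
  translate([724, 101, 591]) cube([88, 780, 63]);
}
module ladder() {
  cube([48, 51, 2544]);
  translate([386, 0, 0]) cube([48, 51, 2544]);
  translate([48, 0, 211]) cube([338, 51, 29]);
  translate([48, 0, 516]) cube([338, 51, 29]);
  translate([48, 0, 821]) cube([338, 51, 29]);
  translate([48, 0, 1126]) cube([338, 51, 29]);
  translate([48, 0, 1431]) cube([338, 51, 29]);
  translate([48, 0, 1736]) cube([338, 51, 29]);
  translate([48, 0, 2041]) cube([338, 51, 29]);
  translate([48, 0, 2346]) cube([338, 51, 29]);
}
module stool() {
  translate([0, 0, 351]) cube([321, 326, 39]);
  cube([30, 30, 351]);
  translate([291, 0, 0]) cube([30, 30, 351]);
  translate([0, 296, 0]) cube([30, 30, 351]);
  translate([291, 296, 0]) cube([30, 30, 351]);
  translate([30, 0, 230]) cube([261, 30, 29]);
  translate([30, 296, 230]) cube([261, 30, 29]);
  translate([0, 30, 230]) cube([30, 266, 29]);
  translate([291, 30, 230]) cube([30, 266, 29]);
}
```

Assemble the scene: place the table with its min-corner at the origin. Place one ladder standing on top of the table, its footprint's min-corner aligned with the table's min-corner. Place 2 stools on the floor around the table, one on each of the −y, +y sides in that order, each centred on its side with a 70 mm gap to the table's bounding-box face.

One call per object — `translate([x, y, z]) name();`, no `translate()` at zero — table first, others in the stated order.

table();
translate([0, 0, 696]) ladder();
translate([252, -396, 0]) stool();
translate([252, 1052, 0]) stool();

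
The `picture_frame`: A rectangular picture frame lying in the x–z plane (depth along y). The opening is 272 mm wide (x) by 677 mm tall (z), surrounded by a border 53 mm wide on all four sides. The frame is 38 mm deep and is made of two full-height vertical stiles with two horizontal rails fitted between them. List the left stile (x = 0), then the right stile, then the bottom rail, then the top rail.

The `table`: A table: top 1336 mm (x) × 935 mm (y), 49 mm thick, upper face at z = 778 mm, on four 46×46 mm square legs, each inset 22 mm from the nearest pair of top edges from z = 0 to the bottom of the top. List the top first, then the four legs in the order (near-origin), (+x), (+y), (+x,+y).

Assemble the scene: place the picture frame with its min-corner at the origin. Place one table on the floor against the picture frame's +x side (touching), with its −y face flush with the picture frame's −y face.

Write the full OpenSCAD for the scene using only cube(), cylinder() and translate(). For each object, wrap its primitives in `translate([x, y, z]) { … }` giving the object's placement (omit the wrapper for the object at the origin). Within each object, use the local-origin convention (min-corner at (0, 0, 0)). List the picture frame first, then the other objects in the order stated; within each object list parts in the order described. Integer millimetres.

cube([53, 38, 783]);
translate([325, 0, 0]) cube([53, 38, 783]);
translate([53, 0, 0]) cube([272, 38, 53]);
translate([53, 0, 730]) cube([272, 38, 53]);
translate([378, 0, 0]) {
  translate([0, 0, 729]) cube([1336, 935, 49]);
  translate([22, 22, 0]) cube([46, 46, 729]);
  translate([1268, 22, 0]) cube([46, 46, 729]);
  translate([22, 867, 0]) cube([46, 46, 729]);
  translate([1268, 867, 0]) cube([46, 46, 729]);
}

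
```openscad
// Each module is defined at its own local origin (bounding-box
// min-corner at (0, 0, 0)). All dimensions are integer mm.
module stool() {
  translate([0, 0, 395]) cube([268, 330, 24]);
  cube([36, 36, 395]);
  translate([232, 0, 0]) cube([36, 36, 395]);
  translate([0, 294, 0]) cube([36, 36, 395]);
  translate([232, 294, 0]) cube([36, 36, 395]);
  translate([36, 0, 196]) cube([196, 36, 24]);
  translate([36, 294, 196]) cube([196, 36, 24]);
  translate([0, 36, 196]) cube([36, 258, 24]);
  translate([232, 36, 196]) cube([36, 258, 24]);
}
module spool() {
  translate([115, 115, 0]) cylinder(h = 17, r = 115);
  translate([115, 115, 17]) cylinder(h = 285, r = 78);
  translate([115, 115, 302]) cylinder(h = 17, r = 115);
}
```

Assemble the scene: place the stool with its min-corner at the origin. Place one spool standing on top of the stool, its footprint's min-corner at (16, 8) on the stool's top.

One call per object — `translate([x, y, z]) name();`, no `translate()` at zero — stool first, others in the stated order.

stool();
translate([16, 8, 419]) spool();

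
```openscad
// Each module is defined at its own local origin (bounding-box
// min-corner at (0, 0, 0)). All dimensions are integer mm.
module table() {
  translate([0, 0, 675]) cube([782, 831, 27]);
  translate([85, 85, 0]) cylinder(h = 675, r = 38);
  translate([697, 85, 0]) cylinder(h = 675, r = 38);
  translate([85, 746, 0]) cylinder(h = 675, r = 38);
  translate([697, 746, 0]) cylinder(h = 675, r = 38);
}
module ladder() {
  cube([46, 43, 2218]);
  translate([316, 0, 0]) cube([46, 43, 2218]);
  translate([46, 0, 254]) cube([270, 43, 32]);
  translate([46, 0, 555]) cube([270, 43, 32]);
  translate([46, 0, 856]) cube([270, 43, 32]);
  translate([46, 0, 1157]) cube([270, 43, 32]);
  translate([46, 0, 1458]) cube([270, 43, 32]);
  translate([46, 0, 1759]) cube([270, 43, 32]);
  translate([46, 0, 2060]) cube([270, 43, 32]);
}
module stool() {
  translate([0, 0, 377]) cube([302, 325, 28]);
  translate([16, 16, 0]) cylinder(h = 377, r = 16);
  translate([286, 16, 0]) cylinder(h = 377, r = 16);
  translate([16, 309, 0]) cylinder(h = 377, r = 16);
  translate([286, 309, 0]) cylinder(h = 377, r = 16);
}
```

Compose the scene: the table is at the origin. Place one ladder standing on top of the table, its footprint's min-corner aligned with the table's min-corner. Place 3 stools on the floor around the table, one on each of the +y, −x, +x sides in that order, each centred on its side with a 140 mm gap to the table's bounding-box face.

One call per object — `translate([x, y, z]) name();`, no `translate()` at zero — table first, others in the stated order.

table();
translate([0, 0, 702]) ladder();
translate([240, 971, 0]) stool();
translate([-442, 253, 0]) stool();
translate([922, 253, 0]) stool();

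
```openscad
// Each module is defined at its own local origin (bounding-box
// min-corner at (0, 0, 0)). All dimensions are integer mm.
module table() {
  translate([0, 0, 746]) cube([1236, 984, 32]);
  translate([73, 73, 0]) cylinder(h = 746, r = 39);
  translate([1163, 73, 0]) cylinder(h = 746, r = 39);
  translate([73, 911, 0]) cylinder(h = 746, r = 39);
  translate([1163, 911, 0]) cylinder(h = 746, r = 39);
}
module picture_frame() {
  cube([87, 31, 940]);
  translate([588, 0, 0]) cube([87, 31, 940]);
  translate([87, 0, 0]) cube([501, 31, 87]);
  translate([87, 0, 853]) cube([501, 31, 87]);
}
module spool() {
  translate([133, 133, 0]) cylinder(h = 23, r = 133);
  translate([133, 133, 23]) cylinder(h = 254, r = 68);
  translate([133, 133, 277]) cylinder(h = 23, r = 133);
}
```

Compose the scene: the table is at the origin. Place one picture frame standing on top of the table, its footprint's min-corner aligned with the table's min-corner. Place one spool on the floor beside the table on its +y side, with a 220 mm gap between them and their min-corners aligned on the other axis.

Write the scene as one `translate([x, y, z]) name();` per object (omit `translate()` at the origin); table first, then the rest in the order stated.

table();
translate([0, 0, 778]) picture_frame();
translate([0, 1204, 0]) spool();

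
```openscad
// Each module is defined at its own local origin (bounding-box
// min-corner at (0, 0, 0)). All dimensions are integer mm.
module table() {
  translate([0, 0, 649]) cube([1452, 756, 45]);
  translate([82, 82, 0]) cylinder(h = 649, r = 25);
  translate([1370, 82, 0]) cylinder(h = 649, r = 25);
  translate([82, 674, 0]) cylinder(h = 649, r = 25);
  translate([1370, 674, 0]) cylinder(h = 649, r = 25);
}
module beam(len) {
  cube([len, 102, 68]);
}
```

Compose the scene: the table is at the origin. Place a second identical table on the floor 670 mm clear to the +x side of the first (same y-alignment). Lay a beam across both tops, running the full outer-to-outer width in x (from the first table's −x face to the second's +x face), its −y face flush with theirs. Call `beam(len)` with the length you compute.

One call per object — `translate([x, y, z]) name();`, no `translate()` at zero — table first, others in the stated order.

table();
translate([2122, 0, 0]) table();
translate([0, 0, 694]) beam(3574);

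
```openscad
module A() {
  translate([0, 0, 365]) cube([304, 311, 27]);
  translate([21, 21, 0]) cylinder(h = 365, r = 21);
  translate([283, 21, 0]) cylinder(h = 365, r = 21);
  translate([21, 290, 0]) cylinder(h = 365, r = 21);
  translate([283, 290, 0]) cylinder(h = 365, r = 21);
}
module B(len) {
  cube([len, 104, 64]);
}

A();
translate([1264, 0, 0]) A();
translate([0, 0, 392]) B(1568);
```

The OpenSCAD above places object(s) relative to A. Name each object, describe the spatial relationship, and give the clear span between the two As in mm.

Second stool starts at x = 1264; first ends at x = 304; clear span = 1264 − 304 = 960 mm.

A is a stool. B is a beam. A beam spans the tops of two stools. The clear span between the two stools is 960 mm.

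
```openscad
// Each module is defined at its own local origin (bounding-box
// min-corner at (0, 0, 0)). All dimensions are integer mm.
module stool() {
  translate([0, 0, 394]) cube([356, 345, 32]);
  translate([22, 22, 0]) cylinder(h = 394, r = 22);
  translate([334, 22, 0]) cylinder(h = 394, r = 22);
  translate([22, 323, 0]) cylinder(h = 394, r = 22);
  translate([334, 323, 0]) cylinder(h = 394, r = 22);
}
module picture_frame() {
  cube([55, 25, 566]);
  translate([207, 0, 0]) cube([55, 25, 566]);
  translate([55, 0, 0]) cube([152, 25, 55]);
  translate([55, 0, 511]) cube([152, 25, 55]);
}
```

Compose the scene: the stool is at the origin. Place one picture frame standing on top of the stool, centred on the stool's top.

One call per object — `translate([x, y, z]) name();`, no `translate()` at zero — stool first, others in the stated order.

stool();
translate([47, 160, 426]) picture_frame();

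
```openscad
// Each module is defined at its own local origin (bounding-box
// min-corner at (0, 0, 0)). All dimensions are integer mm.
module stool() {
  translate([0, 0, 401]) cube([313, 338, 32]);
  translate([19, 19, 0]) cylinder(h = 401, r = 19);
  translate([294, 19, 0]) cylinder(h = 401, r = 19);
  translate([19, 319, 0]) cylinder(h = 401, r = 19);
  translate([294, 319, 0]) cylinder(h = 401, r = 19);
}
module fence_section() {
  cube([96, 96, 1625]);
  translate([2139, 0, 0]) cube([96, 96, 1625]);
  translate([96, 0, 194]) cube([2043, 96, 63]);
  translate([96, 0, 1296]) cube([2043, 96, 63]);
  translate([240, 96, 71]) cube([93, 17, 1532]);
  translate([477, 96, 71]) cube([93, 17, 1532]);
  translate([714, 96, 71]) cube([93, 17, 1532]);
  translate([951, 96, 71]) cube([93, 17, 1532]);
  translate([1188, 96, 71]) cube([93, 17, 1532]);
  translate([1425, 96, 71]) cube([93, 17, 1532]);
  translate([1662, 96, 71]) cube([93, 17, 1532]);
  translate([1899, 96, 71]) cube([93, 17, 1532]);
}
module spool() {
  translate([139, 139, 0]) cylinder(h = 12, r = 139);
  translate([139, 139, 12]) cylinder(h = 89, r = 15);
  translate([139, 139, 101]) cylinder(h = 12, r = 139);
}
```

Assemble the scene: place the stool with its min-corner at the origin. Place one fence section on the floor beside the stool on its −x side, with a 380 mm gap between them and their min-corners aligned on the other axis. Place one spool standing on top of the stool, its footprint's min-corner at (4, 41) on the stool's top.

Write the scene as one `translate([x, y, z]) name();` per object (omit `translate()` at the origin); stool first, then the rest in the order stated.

stool();
translate([-2615, 0, 0]) fence_section();
translate([4, 41, 433]) spool();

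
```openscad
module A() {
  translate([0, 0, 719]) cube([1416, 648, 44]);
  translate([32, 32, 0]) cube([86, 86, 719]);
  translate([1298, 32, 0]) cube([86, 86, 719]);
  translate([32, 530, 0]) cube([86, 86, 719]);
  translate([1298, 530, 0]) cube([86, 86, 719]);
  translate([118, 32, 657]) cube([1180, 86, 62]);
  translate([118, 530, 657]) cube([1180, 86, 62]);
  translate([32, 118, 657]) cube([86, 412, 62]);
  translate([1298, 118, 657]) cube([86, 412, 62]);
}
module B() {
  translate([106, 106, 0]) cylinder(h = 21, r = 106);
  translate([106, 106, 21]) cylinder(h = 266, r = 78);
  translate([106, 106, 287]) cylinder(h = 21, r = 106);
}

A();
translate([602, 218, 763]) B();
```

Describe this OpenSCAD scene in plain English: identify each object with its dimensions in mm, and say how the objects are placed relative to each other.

A is a table with a 1416×648 mm rectangular top, 44 mm thick, top surface at z = 763 mm, supported by four 86×86 mm square legs, each inset 32 mm from the nearest pair of top edges, running from the floor. Four apron rails, 86 mm thick and 62 mm tall, run between adjacent legs with their top edges flush with the underside of the top and their outer faces flush with the legs' outer faces.

B is a spool: two coaxial disc flanges of radius 106 mm and thickness 21 mm, joined by a core cylinder of radius 78 mm and height 266 mm. The lower flange rests on z = 0 and the three cylinders share a vertical axis.

The spool is on top of the table, centred.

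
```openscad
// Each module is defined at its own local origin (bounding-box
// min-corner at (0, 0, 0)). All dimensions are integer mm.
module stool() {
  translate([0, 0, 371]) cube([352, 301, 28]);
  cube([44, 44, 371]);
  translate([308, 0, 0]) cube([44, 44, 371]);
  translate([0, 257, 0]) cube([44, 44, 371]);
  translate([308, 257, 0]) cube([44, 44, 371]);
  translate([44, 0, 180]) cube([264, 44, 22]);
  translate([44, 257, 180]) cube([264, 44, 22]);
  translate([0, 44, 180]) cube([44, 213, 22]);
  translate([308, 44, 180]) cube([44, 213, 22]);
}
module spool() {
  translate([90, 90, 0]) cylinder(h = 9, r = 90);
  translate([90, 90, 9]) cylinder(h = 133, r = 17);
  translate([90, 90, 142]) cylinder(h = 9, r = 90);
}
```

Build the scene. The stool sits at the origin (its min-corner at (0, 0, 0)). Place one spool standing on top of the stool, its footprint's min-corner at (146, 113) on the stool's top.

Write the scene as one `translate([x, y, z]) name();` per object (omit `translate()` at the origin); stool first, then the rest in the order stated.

stool();
translate([146, 113, 399]) spool();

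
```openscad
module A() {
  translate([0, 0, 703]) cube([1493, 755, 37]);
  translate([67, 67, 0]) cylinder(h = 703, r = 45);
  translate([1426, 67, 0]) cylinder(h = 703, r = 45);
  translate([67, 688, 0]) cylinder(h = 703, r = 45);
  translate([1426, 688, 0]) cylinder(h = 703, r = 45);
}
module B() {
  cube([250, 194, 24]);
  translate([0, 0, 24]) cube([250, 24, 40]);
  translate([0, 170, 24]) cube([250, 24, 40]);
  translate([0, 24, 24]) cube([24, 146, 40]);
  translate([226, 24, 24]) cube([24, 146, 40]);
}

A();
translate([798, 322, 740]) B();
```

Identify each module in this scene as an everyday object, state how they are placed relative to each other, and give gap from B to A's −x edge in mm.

The open box's min-x is at 798; the table's min-x is 0; gap = 798 mm.

A is a table. B is an open box. The open box is on top of the table. The gap from the open box to the table's −x edge is 798 mm.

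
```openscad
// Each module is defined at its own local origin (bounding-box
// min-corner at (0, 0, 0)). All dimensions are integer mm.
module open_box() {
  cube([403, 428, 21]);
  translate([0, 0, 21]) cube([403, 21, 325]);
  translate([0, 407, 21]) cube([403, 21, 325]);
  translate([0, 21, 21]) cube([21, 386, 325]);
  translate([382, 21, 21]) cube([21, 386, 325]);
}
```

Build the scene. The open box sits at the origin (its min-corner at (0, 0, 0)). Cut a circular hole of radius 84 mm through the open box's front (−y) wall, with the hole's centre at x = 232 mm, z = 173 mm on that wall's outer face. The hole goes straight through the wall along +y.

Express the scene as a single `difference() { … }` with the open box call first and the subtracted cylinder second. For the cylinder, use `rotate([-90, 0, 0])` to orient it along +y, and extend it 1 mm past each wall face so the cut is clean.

difference() {
  open_box();
  translate([232, -1, 173]) rotate([-90, 0, 0]) cylinder(h = 23, r = 84);
}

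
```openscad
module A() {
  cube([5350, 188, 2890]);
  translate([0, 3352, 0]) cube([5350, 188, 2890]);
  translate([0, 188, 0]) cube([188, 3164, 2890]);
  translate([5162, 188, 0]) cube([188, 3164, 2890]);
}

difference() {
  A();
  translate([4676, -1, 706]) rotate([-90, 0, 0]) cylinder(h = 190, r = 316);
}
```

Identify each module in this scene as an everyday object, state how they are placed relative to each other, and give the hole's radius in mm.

A is a house frame. The house frame has a circular hole through its front wall. The hole's radius is 316 mm.

The subtracted cylinder has r = 316 mm.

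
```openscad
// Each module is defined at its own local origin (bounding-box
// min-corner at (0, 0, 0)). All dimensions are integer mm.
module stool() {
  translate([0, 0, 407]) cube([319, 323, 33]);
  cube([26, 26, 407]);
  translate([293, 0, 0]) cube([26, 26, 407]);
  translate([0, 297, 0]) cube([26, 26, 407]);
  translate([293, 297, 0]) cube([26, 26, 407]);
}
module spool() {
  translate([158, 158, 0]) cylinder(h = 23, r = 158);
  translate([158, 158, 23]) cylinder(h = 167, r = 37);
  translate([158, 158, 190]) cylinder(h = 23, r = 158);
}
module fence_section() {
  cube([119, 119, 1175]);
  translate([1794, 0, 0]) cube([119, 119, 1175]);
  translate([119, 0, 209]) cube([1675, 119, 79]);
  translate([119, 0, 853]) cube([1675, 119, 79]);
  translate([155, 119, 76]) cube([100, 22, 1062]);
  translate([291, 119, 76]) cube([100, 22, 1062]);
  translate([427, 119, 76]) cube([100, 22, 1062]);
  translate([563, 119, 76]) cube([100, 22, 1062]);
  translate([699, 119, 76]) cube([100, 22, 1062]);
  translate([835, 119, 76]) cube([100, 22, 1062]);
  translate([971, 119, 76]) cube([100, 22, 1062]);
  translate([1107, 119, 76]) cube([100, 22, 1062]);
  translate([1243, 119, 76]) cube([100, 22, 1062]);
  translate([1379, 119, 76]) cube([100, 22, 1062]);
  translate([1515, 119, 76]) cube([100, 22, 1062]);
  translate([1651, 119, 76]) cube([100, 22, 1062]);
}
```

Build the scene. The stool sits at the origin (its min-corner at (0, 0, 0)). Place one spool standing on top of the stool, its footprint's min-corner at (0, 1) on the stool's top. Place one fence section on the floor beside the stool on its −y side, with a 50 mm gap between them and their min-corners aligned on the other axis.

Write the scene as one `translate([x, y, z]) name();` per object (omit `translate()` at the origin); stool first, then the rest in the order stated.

stool();
translate([0, 1, 440]) spool();
translate([0, -191, 0]) fence_section();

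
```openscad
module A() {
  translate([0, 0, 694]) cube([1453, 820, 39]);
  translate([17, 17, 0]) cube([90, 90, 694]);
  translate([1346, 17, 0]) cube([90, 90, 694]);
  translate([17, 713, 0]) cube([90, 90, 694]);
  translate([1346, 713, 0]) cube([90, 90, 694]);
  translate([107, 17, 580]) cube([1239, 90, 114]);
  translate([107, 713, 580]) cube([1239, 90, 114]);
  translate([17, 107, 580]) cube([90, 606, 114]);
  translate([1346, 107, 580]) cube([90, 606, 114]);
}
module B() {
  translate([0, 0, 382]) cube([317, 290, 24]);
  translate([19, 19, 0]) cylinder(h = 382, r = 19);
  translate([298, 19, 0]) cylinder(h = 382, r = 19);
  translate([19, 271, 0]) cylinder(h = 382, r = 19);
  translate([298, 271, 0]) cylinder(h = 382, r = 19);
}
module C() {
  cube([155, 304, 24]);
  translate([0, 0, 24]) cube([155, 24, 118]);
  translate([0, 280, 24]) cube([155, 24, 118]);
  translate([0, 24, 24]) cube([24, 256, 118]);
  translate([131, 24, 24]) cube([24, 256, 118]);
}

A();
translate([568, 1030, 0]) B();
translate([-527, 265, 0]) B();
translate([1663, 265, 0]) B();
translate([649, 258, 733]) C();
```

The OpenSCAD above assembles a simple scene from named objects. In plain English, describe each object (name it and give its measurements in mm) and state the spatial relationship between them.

A is a table with a 1453×820 mm rectangular top, 39 mm thick, top surface at z = 733 mm, supported by four 90×90 mm square legs, each inset 17 mm from the nearest pair of top edges, running from the floor. Four apron rails, 90 mm thick and 114 mm tall, run between adjacent legs with their top edges flush with the underside of the top and their outer faces flush with the legs' outer faces.

B is a four-legged stool. The seat is 317×290 mm, 24 mm thick, top at z = 406 mm. It stands on four round legs, each 38 mm in diameter, from z = 0 to the seat underside, each leg's axis is inset half a diameter from the nearest pair of seat edges (so the leg's bounding box is flush with the corner).

C is an open-topped rectangular box: outside dimensions 155×304×142 mm, with a uniform wall and base thickness of 24 mm. The base is a full 155×304 slab on the floor; four walls sit on top of the base. The front and back walls (the −y and +y sides) span the full width; the two side walls fit between them.

Three stools sit around the table at the +y, −x, +x sides. The open box is on top of the table, centred.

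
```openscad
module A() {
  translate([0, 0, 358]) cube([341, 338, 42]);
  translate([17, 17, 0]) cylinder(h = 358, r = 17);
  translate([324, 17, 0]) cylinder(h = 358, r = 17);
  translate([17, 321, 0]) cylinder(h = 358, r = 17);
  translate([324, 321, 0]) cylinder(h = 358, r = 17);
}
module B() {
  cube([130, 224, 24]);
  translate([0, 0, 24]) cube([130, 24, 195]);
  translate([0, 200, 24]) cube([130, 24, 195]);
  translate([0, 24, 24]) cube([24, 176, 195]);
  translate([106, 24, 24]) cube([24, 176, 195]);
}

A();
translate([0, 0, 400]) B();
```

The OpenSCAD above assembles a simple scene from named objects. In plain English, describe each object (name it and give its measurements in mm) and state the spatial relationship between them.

A is a four-legged stool. The seat is 341×338 mm, 42 mm thick, top at z = 400 mm. It stands on four round legs, each 34 mm in diameter, from z = 0 to the seat underside, each leg's axis is inset half a diameter from the nearest pair of seat edges (so the leg's bounding box is flush with the corner).

B is an open-topped rectangular box: outside dimensions 130×224×219 mm, with a uniform wall and base thickness of 24 mm. The base is a full 130×224 slab on the floor; four walls sit on top of the base. The front and back walls (the −y and +y sides) span the full width; the two side walls fit between them.

The open box is on top of the stool.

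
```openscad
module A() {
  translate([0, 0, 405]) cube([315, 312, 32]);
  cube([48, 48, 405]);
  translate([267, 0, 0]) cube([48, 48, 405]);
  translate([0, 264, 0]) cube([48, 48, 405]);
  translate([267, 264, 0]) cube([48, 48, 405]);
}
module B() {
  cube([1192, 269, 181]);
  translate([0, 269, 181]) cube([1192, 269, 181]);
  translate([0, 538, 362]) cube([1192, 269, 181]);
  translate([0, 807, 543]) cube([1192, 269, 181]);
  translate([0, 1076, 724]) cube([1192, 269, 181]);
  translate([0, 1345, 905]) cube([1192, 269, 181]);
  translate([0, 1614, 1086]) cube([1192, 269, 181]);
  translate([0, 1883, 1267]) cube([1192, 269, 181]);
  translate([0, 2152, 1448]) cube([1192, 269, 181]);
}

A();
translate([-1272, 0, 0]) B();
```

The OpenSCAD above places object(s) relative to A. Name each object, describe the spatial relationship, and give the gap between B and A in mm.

The staircase's nearest face is 80 mm from the stool's −x face.

A is a stool. B is a staircase. The staircase is on the floor beside the stool on its −x side. The gap between the staircase and the stool is 80 mm.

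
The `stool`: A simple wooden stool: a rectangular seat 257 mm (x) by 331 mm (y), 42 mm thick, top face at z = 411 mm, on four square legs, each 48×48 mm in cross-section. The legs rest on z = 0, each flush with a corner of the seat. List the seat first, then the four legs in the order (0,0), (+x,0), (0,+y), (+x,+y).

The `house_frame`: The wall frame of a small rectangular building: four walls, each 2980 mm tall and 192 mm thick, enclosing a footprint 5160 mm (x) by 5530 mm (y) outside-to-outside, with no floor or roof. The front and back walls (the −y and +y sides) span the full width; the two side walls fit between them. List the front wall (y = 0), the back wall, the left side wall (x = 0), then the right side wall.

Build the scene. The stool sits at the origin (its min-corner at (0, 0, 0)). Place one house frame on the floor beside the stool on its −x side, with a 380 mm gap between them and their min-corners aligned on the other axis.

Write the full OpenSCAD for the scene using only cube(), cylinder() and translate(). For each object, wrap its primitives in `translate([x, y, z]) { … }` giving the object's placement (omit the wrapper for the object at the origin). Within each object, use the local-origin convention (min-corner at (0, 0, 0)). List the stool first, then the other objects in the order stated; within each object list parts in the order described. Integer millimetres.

translate([0, 0, 369]) cube([257, 331, 42]);
cube([48, 48, 369]);
translate([209, 0, 0]) cube([48, 48, 369]);
translate([0, 283, 0]) cube([48, 48, 369]);
translate([209, 283, 0]) cube([48, 48, 369]);
translate([-5540, 0, 0]) {
  cube([5160, 192, 2980]);
  translate([0, 5338, 0]) cube([5160, 192, 2980]);
  translate([0, 192, 0]) cube([192, 5146, 2980]);
  translate([4968, 192, 0]) cube([192, 5146, 2980]);
}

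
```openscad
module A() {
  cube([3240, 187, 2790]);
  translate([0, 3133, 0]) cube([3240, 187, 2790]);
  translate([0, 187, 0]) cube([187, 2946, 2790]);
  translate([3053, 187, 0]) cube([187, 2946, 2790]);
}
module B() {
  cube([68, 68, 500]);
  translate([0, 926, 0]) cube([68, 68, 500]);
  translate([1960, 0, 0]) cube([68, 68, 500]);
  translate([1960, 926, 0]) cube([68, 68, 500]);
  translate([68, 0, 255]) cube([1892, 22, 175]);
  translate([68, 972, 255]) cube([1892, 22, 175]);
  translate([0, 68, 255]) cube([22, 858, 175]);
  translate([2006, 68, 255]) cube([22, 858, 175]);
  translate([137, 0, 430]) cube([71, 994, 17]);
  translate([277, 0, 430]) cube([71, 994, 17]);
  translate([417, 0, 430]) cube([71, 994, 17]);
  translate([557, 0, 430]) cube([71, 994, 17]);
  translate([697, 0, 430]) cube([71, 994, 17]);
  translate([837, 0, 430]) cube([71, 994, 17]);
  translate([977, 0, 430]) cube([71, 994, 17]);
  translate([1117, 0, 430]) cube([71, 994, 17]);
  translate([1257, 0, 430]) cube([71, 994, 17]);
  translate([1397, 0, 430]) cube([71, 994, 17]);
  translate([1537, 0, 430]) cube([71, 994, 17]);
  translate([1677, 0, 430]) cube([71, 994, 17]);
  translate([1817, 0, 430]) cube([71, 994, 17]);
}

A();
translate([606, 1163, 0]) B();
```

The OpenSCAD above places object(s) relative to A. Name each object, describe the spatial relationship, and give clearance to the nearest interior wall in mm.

Clearances: x = 419, y = 976; minimum 419 mm.

A is a house frame. B is a bed frame. The bed frame sits inside the house frame, centred. The clearance to the nearest interior wall is 419 mm.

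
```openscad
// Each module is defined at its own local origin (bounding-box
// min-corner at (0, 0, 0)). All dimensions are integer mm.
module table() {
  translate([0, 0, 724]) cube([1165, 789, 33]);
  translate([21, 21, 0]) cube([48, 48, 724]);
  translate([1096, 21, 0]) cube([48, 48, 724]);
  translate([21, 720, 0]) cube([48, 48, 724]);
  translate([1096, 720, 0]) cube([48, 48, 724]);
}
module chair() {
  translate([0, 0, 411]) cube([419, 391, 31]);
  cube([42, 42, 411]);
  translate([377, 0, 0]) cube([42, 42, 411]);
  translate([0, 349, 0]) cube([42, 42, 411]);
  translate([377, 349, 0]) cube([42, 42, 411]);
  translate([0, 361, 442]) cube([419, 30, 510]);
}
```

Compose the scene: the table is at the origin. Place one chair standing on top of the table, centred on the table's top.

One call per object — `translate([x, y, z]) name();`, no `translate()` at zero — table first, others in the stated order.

table();
translate([373, 199, 757]) chair();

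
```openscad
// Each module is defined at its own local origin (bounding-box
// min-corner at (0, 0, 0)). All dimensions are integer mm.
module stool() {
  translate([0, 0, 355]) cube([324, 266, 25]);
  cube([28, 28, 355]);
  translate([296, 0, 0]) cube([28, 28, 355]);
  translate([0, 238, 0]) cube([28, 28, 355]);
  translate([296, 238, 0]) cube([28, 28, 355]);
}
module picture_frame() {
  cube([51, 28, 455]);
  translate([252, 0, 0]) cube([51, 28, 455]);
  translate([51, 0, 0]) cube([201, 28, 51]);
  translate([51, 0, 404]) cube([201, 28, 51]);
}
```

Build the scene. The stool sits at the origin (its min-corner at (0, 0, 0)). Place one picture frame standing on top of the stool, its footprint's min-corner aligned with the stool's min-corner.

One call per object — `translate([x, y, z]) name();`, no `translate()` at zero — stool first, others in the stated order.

stool();
translate([0, 0, 380]) picture_frame();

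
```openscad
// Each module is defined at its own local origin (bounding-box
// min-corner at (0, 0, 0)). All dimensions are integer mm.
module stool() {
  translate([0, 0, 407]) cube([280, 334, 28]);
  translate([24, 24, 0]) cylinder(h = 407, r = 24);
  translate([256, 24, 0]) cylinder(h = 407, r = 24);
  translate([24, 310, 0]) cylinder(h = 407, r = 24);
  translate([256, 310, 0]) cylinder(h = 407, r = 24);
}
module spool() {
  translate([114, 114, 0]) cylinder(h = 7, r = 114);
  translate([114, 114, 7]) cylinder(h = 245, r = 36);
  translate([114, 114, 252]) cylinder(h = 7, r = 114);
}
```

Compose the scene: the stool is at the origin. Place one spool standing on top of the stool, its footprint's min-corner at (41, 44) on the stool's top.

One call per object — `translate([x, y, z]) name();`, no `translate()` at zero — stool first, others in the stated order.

stool();
translate([41, 44, 435]) spool();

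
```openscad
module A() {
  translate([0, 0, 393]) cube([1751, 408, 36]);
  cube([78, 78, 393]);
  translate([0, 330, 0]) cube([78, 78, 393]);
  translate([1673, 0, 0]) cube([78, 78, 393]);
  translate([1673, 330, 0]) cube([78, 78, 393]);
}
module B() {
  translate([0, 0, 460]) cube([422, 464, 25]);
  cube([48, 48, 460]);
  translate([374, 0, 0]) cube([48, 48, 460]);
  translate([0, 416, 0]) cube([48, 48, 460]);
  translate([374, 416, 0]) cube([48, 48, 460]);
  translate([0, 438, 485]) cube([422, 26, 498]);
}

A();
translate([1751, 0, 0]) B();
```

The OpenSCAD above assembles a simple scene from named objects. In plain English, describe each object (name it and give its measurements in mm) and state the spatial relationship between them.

A is a long wooden bench with a 1751 mm (x) × 408 mm (y) seat, 36 mm thick, its top surface 429 mm above the floor. Four 78 mm square legs at the seat corners, flush with the edges, run from z = 0 to the seat underside.

B is a chair: 422×464 mm seat, 25 mm thick, top at z = 485 mm, on four 48 mm square corner legs flush with the seat edges. A 26 mm thick backrest slab spans the full seat width, extending 498 mm above the seat top, its back face flush with the seat's +y edge.

The chair is against the bench's +x side, with their −y faces flush.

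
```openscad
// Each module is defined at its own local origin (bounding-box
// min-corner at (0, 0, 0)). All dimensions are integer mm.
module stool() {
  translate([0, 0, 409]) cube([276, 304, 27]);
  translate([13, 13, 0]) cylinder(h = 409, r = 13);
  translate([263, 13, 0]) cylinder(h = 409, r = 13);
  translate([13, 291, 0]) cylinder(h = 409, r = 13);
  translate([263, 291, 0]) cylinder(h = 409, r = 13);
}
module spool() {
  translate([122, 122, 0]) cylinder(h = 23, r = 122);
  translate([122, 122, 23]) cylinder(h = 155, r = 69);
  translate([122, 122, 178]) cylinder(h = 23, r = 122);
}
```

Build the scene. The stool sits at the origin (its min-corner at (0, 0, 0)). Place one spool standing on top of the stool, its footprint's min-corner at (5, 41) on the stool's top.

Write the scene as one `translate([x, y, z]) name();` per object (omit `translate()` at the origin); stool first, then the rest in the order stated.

stool();
translate([5, 41, 436]) spool();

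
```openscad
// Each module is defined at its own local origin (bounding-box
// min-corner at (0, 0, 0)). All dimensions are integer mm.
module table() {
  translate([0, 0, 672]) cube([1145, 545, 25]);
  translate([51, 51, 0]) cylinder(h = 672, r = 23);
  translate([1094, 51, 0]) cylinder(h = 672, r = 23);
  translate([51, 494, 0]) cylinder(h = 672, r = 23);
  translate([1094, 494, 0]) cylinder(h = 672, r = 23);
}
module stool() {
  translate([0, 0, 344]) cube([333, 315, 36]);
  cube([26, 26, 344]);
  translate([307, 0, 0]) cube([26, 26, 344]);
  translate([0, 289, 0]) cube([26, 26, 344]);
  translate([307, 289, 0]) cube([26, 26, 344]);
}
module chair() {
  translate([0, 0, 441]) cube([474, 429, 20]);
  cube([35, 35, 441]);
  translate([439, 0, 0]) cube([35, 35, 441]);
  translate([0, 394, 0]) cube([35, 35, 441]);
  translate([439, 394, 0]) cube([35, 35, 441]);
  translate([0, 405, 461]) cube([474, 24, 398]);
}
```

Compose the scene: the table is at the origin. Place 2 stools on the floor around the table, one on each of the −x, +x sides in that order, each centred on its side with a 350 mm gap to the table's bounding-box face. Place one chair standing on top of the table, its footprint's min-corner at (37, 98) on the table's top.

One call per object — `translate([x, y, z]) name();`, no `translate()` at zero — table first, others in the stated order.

table();
translate([-683, 115, 0]) stool();
translate([1495, 115, 0]) stool();
translate([37, 98, 697]) chair();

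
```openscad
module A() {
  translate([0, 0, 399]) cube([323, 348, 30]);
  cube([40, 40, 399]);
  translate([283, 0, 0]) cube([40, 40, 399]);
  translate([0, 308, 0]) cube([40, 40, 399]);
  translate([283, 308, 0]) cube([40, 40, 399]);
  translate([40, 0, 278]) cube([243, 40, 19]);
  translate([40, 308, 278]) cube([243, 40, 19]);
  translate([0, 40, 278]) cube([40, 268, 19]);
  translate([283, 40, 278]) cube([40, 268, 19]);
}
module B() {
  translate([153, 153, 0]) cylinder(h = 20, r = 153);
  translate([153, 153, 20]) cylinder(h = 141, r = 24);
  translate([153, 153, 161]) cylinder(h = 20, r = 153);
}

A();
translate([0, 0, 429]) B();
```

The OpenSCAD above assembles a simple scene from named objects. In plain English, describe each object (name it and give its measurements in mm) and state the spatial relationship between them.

A is a four-legged stool. The seat is a 323×348×30 mm slab whose top surface is at z = 429 mm; four square legs, each 40×40 mm in cross-section, run from the floor (z = 0) to the underside of the seat, each flush with a corner of the seat. Four stretchers, 40 mm wide and 19 mm tall, connect adjacent legs with their undersides at z = 278 mm, each running between the inner faces of the legs it joins and aligned with the legs' outer faces on the other axis.

B is a spool: two coaxial disc flanges of radius 153 mm and thickness 20 mm, joined by a core cylinder of radius 24 mm and height 141 mm. The lower flange rests on z = 0 and the three cylinders share a vertical axis.

The spool is on top of the stool.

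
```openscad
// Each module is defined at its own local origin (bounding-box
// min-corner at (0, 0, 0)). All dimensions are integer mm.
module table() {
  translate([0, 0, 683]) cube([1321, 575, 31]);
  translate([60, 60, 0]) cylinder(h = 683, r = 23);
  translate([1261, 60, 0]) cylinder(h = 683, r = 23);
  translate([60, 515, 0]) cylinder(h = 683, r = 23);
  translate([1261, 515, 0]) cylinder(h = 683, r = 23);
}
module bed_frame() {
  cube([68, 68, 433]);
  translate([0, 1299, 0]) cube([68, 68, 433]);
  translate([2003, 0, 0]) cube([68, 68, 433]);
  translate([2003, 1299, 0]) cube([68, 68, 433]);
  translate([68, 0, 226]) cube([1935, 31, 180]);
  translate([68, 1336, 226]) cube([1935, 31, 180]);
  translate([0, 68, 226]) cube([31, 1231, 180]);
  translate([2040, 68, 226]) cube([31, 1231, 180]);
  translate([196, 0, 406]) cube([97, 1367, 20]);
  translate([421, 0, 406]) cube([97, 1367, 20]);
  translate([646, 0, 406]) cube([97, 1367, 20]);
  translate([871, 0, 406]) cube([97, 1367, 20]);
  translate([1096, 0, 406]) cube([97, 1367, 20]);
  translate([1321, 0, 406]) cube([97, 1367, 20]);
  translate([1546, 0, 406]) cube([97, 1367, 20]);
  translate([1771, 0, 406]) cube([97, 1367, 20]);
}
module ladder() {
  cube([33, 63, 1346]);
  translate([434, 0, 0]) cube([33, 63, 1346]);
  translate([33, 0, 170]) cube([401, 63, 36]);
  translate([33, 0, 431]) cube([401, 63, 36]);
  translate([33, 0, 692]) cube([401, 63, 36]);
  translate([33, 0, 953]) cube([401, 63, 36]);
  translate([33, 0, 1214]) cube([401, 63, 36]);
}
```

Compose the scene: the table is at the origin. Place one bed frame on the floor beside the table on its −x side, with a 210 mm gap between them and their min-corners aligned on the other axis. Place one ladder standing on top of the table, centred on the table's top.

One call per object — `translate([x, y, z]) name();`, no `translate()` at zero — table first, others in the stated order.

table();
translate([-2281, 0, 0]) bed_frame();
translate([427, 256, 714]) ladder();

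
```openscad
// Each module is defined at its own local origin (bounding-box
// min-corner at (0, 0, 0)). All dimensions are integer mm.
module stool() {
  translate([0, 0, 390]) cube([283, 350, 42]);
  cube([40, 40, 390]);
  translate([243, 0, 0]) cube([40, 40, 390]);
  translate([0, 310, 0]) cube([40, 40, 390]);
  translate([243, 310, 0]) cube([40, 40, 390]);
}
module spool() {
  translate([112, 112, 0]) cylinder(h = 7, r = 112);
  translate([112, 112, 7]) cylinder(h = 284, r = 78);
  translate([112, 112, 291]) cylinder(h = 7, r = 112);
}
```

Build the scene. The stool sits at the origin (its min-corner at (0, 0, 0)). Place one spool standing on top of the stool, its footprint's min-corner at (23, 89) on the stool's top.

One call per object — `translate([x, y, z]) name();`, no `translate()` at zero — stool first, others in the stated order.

stool();
translate([23, 89, 432]) spool();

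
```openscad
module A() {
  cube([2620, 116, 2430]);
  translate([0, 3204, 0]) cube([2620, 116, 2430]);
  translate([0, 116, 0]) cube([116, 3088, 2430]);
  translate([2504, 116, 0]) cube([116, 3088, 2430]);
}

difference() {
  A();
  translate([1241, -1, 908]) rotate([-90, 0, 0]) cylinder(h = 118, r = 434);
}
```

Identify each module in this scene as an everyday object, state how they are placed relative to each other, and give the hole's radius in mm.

A is a house frame. The house frame has a circular hole through its front wall. The hole's radius is 434 mm.

The subtracted cylinder has r = 434 mm.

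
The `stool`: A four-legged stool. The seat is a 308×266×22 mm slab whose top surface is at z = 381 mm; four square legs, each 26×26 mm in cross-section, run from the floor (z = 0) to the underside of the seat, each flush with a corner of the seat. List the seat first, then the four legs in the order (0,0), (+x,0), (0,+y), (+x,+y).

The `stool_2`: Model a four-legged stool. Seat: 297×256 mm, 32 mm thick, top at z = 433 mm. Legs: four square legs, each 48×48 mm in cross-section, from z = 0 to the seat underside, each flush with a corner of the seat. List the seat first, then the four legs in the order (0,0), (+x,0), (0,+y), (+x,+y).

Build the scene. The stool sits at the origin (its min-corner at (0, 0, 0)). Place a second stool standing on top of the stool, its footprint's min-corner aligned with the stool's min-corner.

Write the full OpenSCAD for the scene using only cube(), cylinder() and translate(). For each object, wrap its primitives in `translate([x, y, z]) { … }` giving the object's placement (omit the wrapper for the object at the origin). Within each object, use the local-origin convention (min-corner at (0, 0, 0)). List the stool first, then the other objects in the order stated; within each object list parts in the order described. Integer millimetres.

translate([0, 0, 359]) cube([308, 266, 22]);
cube([26, 26, 359]);
translate([282, 0, 0]) cube([26, 26, 359]);
translate([0, 240, 0]) cube([26, 26, 359]);
translate([282, 240, 0]) cube([26, 26, 359]);
translate([0, 0, 381]) {
  translate([0, 0, 401]) cube([297, 256, 32]);
  cube([48, 48, 401]);
  translate([249, 0, 0]) cube([48, 48, 401]);
  translate([0, 208, 0]) cube([48, 48, 401]);
  translate([249, 208, 0]) cube([48, 48, 401]);
}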